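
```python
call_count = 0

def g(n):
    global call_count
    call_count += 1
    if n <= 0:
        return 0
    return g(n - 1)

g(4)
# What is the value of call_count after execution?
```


g(4) calls g(3) calls ... calls g(0)
Total calls: 4 + 1 (for base case) = 5


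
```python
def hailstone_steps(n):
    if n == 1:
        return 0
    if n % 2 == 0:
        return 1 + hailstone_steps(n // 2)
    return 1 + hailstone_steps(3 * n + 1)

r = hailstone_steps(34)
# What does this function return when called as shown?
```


hailstone_steps(34)
34 is even -> hailstone_steps(17)
17 is odd -> 3*17+1 = 52 -> hailstone_steps(52)
52 is even -> hailstone_steps(26)
26 is even -> hailstone_steps(13)
13 is odd -> 3*13+1 = 40 -> hailstone_steps(40)
40 is even -> hailstone_steps(20)
20 is even -> hailstone_steps(10)
10 is even -> hailstone_steps(5)
5 is odd -> 3*5+1 = 16 -> hailstone_steps(16)
16 is even -> hailstone_steps(8)
8 is even -> hailstone_steps(4)
4 is even -> hailstone_steps(2)
2 is even -> hailstone_steps(1)
Reached 1 after 13 steps
= 13


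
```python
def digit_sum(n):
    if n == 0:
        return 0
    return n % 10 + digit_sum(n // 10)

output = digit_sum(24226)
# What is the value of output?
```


digit_sum(24226)
= 6 + digit_sum(2422)
= 6 + 2 + digit_sum(242)
= 6 + 2 + 2 + digit_sum(24)
= 6 + 2 + 2 + 4 + digit_sum(2)
= 6 + 2 + 2 + 4 + 2 + digit_sum(0)
= 6 + 2 + 2 + 4 + 2 + 0
= 16


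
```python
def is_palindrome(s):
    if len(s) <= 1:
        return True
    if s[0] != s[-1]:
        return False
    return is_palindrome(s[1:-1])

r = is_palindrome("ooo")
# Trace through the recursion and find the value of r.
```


is_palindrome("ooo")
"ooo": s[0]='o' == s[-1]='o' -> is_palindrome("o")
"o": len <= 1 -> True
= True


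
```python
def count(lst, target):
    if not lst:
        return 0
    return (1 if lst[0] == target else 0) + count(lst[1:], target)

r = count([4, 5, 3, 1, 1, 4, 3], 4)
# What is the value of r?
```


count([4, 5, 3, 1, 1, 4, 3], 4)
lst[0]=4 == 4: 1 + count([5, 3, 1, 1, 4, 3], 4)
lst[0]=5 != 4: 0 + count([3, 1, 1, 4, 3], 4)
lst[0]=3 != 4: 0 + count([1, 1, 4, 3], 4)
lst[0]=1 != 4: 0 + count([1, 4, 3], 4)
lst[0]=1 != 4: 0 + count([4, 3], 4)
lst[0]=4 == 4: 1 + count([3], 4)
lst[0]=3 != 4: 0 + count([], 4)
= 2


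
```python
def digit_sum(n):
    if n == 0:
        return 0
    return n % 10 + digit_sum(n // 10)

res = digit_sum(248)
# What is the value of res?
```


digit_sum(248)
= 8 + digit_sum(24)
= 8 + 4 + digit_sum(2)
= 8 + 4 + 2 + digit_sum(0)
= 8 + 4 + 2 + 0
= 14


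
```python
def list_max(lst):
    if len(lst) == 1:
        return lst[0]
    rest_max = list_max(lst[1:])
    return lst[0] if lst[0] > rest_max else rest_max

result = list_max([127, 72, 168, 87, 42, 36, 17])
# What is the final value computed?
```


list_max([127, 72, 168, 87, 42, 36, 17])
= compare 127 with list_max([72, 168, 87, 42, 36, 17])
= compare 72 with list_max([168, 87, 42, 36, 17])
= compare 168 with list_max([87, 42, 36, 17])
= compare 87 with list_max([42, 36, 17])
= compare 42 with list_max([36, 17])
= compare 36 with list_max([17])
Base: list_max([17]) = 17
compare 36 with 17: max = 36
compare 42 with 36: max = 42
compare 87 with 42: max = 87
compare 168 with 87: max = 168
compare 72 with 168: max = 168
compare 127 with 168: max = 168
= 168


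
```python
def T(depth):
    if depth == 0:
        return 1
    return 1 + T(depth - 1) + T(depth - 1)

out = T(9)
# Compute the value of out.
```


T(9)
= 1 + T(8) + T(8)
= 1 + 2 * T(8)
T(k) = 2^(k+1) - 1
T(0) = 1
T(1) = 3
T(2) = 7
T(3) = 15
T(4) = 31
T(9) = 2^10 - 1 = 1023


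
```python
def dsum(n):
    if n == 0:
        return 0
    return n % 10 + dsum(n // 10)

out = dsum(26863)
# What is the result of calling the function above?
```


dsum(26863)
= 3 + dsum(2686)
= 3 + 6 + dsum(268)
= 3 + 6 + 8 + dsum(26)
= 3 + 6 + 8 + 6 + dsum(2)
= 3 + 6 + 8 + 6 + 2 + dsum(0)
= 3 + 6 + 8 + 6 + 2 + 0
= 25


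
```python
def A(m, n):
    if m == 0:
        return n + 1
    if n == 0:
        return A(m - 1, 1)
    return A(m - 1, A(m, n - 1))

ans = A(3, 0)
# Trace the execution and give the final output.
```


A(3, 0)
n == 0: return A(2, 1)
= A(2, 1) = 5
= 5


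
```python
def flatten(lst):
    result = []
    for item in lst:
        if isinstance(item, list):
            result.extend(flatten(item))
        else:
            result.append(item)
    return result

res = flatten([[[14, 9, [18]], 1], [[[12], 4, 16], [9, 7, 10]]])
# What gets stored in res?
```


flatten([[[14, 9, [18]], 1], [[[12], 4, 16], [9, 7, 10]]])
Processing each element:
  [[14, 9, [18]], 1] is a list -> flatten recursively -> [14, 9, 18, 1]
  [[[12], 4, 16], [9, 7, 10]] is a list -> flatten recursively -> [12, 4, 16, 9, 7, 10]
= [14, 9, 18, 1, 12, 4, 16, 9, 7, 10]


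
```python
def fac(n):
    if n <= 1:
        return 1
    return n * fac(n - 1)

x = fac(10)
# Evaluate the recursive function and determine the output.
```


fac(10)
= 10 * fac(9)
= 10 * 9 * fac(8)
= 10 * 9 * 8 * fac(7)
= 10 * 9 * 8 * 7 * fac(6)
= 10 * 9 * 8 * 7 * 6 * fac(5)
= 10 * 9 * 8 * 7 * 6 * 5 * fac(4)
= 10 * 9 * 8 * 7 * 6 * 5 * 4 * fac(3)
= 10 * 9 * 8 * 7 * 6 * 5 * 4 * 3 * fac(2)
= 10 * 9 * 8 * 7 * 6 * 5 * 4 * 3 * 2 * fac(1)
= 10 * 9 * 8 * 7 * 6 * 5 * 4 * 3 * 2 * 1
= 3628800


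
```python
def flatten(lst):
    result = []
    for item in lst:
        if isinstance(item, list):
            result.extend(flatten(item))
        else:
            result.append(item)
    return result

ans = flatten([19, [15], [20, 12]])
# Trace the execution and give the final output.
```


flatten([19, [15], [20, 12]])
Processing each element:
  19 is not a list -> append 19
  [15] is a list -> flatten recursively -> [15]
  [20, 12] is a list -> flatten recursively -> [20, 12]
= [19, 15, 20, 12]


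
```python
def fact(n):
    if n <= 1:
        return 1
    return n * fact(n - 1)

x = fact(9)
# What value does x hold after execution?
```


fact(9)
= 9 * fact(8)
= 9 * 8 * fact(7)
= 9 * 8 * 7 * fact(6)
= 9 * 8 * 7 * 6 * fact(5)
= 9 * 8 * 7 * 6 * 5 * fact(4)
= 9 * 8 * 7 * 6 * 5 * 4 * fact(3)
= 9 * 8 * 7 * 6 * 5 * 4 * 3 * fact(2)
= 9 * 8 * 7 * 6 * 5 * 4 * 3 * 2 * fact(1)
= 9 * 8 * 7 * 6 * 5 * 4 * 3 * 2 * 1
= 362880


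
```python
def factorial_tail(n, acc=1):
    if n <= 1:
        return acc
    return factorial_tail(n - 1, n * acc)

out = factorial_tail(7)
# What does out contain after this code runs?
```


factorial_tail(7, 1)
= factorial_tail(6, 7 * 1) = factorial_tail(6, 7)
= factorial_tail(5, 6 * 7) = factorial_tail(5, 42)
= factorial_tail(4, 5 * 42) = factorial_tail(4, 210)
= factorial_tail(3, 4 * 210) = factorial_tail(3, 840)
= factorial_tail(2, 3 * 840) = factorial_tail(2, 2520)
= factorial_tail(1, 2 * 2520) = factorial_tail(1, 5040)
n <= 1, return acc = 5040


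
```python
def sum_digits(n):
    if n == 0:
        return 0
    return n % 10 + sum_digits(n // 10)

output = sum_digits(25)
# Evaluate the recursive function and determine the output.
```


sum_digits(25)
= 5 + sum_digits(2)
= 5 + 2 + sum_digits(0)
= 5 + 2 + 0
= 7


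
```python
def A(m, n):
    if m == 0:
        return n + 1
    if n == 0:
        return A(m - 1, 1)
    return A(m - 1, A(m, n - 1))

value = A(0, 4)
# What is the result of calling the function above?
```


A(0, 4)
m == 0: return 4 + 1 = 5
= 5


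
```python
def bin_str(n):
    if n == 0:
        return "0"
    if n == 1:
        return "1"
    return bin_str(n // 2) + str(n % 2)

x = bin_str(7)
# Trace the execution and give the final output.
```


bin_str(7)
= bin_str(3) + "1"
= bin_str(1) + "1" + "1"
= "1" + "1" + "1"
= "111"


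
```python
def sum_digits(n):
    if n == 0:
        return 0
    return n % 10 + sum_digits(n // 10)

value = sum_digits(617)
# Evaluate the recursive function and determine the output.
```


sum_digits(617)
= 7 + sum_digits(61)
= 7 + 1 + sum_digits(6)
= 7 + 1 + 6 + sum_digits(0)
= 7 + 1 + 6 + 0
= 14


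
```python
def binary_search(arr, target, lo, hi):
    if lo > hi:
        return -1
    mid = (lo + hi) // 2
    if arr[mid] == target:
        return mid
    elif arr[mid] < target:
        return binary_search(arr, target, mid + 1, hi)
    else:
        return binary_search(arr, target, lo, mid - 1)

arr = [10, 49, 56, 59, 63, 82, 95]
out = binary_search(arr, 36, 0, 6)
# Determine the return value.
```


binary_search(arr, 36, 0, 6)
lo=0, hi=6, mid=3, arr[mid]=59
59 > 36, search left half
lo=0, hi=2, mid=1, arr[mid]=49
49 > 36, search left half
lo=0, hi=0, mid=0, arr[mid]=10
10 < 36, search right half
lo > hi, target not found, return -1
= -1


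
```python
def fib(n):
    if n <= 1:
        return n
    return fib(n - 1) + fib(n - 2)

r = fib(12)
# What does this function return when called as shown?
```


fib(12)
= fib(11) + fib(10)
= (fib(10) + fib(9)) + fib(10)
Computing bottom-up: fib(0)=0, fib(1)=1, fib(2)=1, fib(3)=2, fib(4)=3, fib(5)=5, fib(6)=8, fib(7)=13, fib(8)=21, fib(9)=34, fib(10)=55, fib(11)=89, fib(12)=144
= 144


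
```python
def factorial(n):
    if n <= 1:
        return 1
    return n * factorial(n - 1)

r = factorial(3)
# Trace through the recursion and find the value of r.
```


factorial(3)
= 3 * factorial(2)
= 3 * 2 * factorial(1)
= 3 * 2 * 1
= 6


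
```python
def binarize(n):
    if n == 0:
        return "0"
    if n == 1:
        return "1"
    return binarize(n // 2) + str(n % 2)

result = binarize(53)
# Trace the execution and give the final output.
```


binarize(53)
= binarize(26) + "1"
= binarize(13) + "0" + "1"
= binarize(6) + "1" + "0" + "1"
= binarize(3) + "0" + "1" + "0" + "1"
= binarize(1) + "1" + "0" + "1" + "0" + "1"
= "1" + "1" + "0" + "1" + "0" + "1"
= "110101"


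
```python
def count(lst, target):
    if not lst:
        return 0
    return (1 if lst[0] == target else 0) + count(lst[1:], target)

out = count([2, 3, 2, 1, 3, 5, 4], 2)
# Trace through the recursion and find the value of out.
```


count([2, 3, 2, 1, 3, 5, 4], 2)
lst[0]=2 == 2: 1 + count([3, 2, 1, 3, 5, 4], 2)
lst[0]=3 != 2: 0 + count([2, 1, 3, 5, 4], 2)
lst[0]=2 == 2: 1 + count([1, 3, 5, 4], 2)
lst[0]=1 != 2: 0 + count([3, 5, 4], 2)
lst[0]=3 != 2: 0 + count([5, 4], 2)
lst[0]=5 != 2: 0 + count([4], 2)
lst[0]=4 != 2: 0 + count([], 2)
= 2


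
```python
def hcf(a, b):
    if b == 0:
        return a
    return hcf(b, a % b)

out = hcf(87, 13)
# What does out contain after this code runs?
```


hcf(87, 13)
= hcf(13, 87 % 13) = hcf(13, 9)
= hcf(9, 13 % 9) = hcf(9, 4)
= hcf(4, 9 % 4) = hcf(4, 1)
= hcf(1, 4 % 1) = hcf(1, 0)
b == 0, return a = 1


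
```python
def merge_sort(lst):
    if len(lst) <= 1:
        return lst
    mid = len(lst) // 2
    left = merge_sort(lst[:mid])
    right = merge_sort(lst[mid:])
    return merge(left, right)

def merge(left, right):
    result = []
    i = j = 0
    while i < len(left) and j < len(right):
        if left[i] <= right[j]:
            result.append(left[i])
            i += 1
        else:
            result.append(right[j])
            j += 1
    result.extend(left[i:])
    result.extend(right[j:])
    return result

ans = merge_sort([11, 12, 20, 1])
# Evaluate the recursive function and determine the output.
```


merge_sort([11, 12, 20, 1])
Split into [11, 12] and [20, 1]
Left sorted: [11, 12]
Right sorted: [1, 20]
Merge [11, 12] and [1, 20]
= [1, 11, 12, 20]


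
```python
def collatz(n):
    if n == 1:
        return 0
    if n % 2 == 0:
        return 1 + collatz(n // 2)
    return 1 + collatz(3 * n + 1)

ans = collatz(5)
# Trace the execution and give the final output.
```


collatz(5)
5 is odd -> 3*5+1 = 16 -> collatz(16)
16 is even -> collatz(8)
8 is even -> collatz(4)
4 is even -> collatz(2)
2 is even -> collatz(1)
Reached 1 after 5 steps
= 5


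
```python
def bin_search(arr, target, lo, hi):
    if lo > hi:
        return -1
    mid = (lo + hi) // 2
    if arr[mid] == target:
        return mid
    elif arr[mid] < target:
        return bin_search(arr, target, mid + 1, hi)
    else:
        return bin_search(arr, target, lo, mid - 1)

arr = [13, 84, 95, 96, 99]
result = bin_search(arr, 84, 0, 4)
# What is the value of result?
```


bin_search(arr, 84, 0, 4)
lo=0, hi=4, mid=2, arr[mid]=95
95 > 84, search left half
lo=0, hi=1, mid=0, arr[mid]=13
13 < 84, search right half
lo=1, hi=1, mid=1, arr[mid]=84
arr[1] == 84, found at index 1
= 1


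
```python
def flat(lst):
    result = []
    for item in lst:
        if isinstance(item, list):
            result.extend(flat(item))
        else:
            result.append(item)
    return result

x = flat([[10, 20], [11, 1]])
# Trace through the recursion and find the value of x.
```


flat([[10, 20], [11, 1]])
Processing each element:
  [10, 20] is a list -> flat recursively -> [10, 20]
  [11, 1] is a list -> flat recursively -> [11, 1]
= [10, 20, 11, 1]


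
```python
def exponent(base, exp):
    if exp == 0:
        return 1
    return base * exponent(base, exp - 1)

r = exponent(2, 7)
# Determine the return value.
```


exponent(2, 7)
= 2 * exponent(2, 6)
= 2 * 2 * exponent(2, 5)
= 2 * 2 * 2 * exponent(2, 4)
= 2 * 2 * 2 * 2 * exponent(2, 3)
= 2 * 2 * 2 * 2 * 2 * exponent(2, 2)
= 2 * 2 * 2 * 2 * 2 * 2 * exponent(2, 1)
= 2 * 2 * 2 * 2 * 2 * 2 * 2 * exponent(2, 0)
= 2 * 2 * 2 * 2 * 2 * 2 * 2 * 1
= 128


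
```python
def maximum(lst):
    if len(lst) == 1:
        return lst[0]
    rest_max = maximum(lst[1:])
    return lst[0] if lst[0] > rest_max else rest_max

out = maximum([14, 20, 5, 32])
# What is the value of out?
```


maximum([14, 20, 5, 32])
= compare 14 with maximum([20, 5, 32])
= compare 20 with maximum([5, 32])
= compare 5 with maximum([32])
Base: maximum([32]) = 32
compare 5 with 32: max = 32
compare 20 with 32: max = 32
compare 14 with 32: max = 32
= 32


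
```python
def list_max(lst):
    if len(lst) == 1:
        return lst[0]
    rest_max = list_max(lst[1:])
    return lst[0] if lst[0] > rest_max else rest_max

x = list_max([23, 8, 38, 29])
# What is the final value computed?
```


list_max([23, 8, 38, 29])
= compare 23 with list_max([8, 38, 29])
= compare 8 with list_max([38, 29])
= compare 38 with list_max([29])
Base: list_max([29]) = 29
compare 38 with 29: max = 38
compare 8 with 38: max = 38
compare 23 with 38: max = 38
= 38


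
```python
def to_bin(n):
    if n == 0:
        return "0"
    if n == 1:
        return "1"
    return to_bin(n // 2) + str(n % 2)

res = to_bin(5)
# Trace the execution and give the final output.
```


to_bin(5)
= to_bin(2) + "1"
= to_bin(1) + "0" + "1"
= "1" + "0" + "1"
= "101"


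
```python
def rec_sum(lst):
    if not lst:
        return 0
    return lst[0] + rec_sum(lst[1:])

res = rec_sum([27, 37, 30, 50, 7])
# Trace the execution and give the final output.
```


rec_sum([27, 37, 30, 50, 7])
= 27 + rec_sum([37, 30, 50, 7])
= 27 + 37 + rec_sum([30, 50, 7])
= 27 + 37 + 30 + rec_sum([50, 7])
= 27 + 37 + 30 + 50 + rec_sum([7])
= 27 + 37 + 30 + 50 + 7 + rec_sum([])
= 27 + 37 + 30 + 50 + 7 + 0
= 151


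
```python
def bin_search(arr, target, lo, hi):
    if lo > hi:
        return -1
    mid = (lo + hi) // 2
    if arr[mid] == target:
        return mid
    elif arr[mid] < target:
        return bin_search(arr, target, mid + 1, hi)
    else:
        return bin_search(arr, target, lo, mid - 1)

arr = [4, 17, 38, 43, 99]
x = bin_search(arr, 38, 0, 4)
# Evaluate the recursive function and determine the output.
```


bin_search(arr, 38, 0, 4)
lo=0, hi=4, mid=2, arr[mid]=38
arr[2] == 38, found at index 2
= 2


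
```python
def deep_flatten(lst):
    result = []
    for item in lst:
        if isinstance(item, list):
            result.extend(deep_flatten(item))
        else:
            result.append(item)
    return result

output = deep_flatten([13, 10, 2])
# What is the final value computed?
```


deep_flatten([13, 10, 2])
Processing each element:
  13 is not a list -> append 13
  10 is not a list -> append 10
  2 is not a list -> append 2
= [13, 10, 2]


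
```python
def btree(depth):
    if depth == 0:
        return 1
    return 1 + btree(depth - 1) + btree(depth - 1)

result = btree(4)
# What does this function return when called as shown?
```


btree(4)
= 1 + btree(3) + btree(3)
= 1 + 2 * btree(3)
btree(k) = 2^(k+1) - 1
btree(0) = 1
btree(1) = 3
btree(2) = 7
btree(3) = 15
btree(4) = 31
btree(4) = 2^5 - 1 = 31


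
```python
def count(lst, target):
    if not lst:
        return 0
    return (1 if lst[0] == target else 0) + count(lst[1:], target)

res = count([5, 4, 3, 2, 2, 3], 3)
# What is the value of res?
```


count([5, 4, 3, 2, 2, 3], 3)
lst[0]=5 != 3: 0 + count([4, 3, 2, 2, 3], 3)
lst[0]=4 != 3: 0 + count([3, 2, 2, 3], 3)
lst[0]=3 == 3: 1 + count([2, 2, 3], 3)
lst[0]=2 != 3: 0 + count([2, 3], 3)
lst[0]=2 != 3: 0 + count([3], 3)
lst[0]=3 == 3: 1 + count([], 3)
= 2


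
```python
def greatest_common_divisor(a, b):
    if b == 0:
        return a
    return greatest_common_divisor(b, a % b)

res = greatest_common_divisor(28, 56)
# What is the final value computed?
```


greatest_common_divisor(28, 56)
= greatest_common_divisor(56, 28 % 56) = greatest_common_divisor(56, 28)
= greatest_common_divisor(28, 56 % 28) = greatest_common_divisor(28, 0)
b == 0, return a = 28


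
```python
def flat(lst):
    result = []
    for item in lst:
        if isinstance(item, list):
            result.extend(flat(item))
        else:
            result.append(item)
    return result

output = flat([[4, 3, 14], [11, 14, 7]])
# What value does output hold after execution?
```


flat([[4, 3, 14], [11, 14, 7]])
Processing each element:
  [4, 3, 14] is a list -> flat recursively -> [4, 3, 14]
  [11, 14, 7] is a list -> flat recursively -> [11, 14, 7]
= [4, 3, 14, 11, 14, 7]


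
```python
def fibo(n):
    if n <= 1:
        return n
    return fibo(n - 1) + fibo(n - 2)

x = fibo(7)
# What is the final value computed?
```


fibo(7)
= fibo(6) + fibo(5)
= (fibo(5) + fibo(4)) + fibo(5)
Computing bottom-up: fibo(0)=0, fibo(1)=1, fibo(2)=1, fibo(3)=2, fibo(4)=3, fibo(5)=5, fibo(6)=8, fibo(7)=13
= 13


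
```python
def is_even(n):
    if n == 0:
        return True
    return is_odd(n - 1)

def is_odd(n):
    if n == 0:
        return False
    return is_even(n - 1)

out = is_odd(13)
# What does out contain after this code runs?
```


is_odd(13)
= is_even(12)
= is_odd(11)
= is_even(10)
= is_odd(9)
= is_even(8)
= is_odd(7)
= is_even(6)
= is_odd(5)
= is_even(4)
= is_odd(3)
= is_even(2)
= is_odd(1)
= is_even(0)
n == 0: return True
= True


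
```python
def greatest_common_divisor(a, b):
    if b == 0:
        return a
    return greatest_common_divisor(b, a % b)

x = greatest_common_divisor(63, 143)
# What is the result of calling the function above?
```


greatest_common_divisor(63, 143)
= greatest_common_divisor(143, 63 % 143) = greatest_common_divisor(143, 63)
= greatest_common_divisor(63, 143 % 63) = greatest_common_divisor(63, 17)
= greatest_common_divisor(17, 63 % 17) = greatest_common_divisor(17, 12)
= greatest_common_divisor(12, 17 % 12) = greatest_common_divisor(12, 5)
= greatest_common_divisor(5, 12 % 5) = greatest_common_divisor(5, 2)
= greatest_common_divisor(2, 5 % 2) = greatest_common_divisor(2, 1)
= greatest_common_divisor(1, 2 % 1) = greatest_common_divisor(1, 0)
b == 0, return a = 1


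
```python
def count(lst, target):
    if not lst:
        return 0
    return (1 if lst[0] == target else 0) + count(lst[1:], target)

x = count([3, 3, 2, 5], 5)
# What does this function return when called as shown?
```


count([3, 3, 2, 5], 5)
lst[0]=3 != 5: 0 + count([3, 2, 5], 5)
lst[0]=3 != 5: 0 + count([2, 5], 5)
lst[0]=2 != 5: 0 + count([5], 5)
lst[0]=5 == 5: 1 + count([], 5)
= 1


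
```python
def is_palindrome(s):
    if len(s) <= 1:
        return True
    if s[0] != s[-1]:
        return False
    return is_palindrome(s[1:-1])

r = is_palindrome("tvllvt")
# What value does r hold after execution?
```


is_palindrome("tvllvt")
"tvllvt": s[0]='t' == s[-1]='t' -> is_palindrome("vllv")
"vllv": s[0]='v' == s[-1]='v' -> is_palindrome("ll")
"ll": s[0]='l' == s[-1]='l' -> is_palindrome("")
"": len <= 1 -> True
= True


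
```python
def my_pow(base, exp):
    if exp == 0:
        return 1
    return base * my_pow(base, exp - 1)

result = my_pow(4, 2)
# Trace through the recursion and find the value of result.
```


my_pow(4, 2)
= 4 * my_pow(4, 1)
= 4 * 4 * my_pow(4, 0)
= 4 * 4 * 1
= 16


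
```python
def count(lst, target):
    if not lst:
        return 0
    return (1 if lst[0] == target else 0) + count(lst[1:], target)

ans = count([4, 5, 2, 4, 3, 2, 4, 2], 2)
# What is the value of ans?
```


count([4, 5, 2, 4, 3, 2, 4, 2], 2)
lst[0]=4 != 2: 0 + count([5, 2, 4, 3, 2, 4, 2], 2)
lst[0]=5 != 2: 0 + count([2, 4, 3, 2, 4, 2], 2)
lst[0]=2 == 2: 1 + count([4, 3, 2, 4, 2], 2)
lst[0]=4 != 2: 0 + count([3, 2, 4, 2], 2)
lst[0]=3 != 2: 0 + count([2, 4, 2], 2)
lst[0]=2 == 2: 1 + count([4, 2], 2)
lst[0]=4 != 2: 0 + count([2], 2)
lst[0]=2 == 2: 1 + count([], 2)
= 3


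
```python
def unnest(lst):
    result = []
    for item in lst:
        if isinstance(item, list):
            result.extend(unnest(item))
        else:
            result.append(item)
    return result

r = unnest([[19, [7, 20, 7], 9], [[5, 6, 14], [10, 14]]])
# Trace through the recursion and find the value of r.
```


unnest([[19, [7, 20, 7], 9], [[5, 6, 14], [10, 14]]])
Processing each element:
  [19, [7, 20, 7], 9] is a list -> unnest recursively -> [19, 7, 20, 7, 9]
  [[5, 6, 14], [10, 14]] is a list -> unnest recursively -> [5, 6, 14, 10, 14]
= [19, 7, 20, 7, 9, 5, 6, 14, 10, 14]


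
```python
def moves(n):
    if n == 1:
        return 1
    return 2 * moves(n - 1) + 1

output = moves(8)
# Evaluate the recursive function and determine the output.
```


moves(8)
= 2 * moves(7) + 1
= 2 * (2 * moves(6) + 1) + 1
= 2 * (2 * (2 * moves(5) + 1) + 1) + 1
= 2 * (2 * (2 * (2 * moves(4) + 1) + 1) + 1) + 1
= 2 * (2 * (2 * (2 * (2 * moves(3) + 1) + 1) + 1) + 1) + 1
= 2 * (2 * (2 * (2 * (2 * (2 * moves(2) + 1) + 1) + 1) + 1) + 1) + 1
= 2 * (2 * (2 * (2 * (2 * (2 * (2 * moves(1) + 1) + 1) + 1) + 1) + 1) + 1) + 1
Now compute bottom-up:
moves(1) = 1
moves(2) = 2 * 1 + 1 = 3
moves(3) = 2 * 3 + 1 = 7
moves(4) = 2 * 7 + 1 = 15
moves(5) = 2 * 15 + 1 = 31
moves(6) = 2 * 31 + 1 = 63
moves(7) = 2 * 63 + 1 = 127
moves(8) = 2 * 127 + 1 = 255
= 255


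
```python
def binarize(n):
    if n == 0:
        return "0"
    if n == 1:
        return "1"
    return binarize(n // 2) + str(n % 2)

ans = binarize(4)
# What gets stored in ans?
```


binarize(4)
= binarize(2) + "0"
= binarize(1) + "0" + "0"
= "1" + "0" + "0"
= "100"


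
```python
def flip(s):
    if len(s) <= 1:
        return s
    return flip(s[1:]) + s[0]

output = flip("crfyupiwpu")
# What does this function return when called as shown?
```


flip("crfyupiwpu")
= flip("rfyupiwpu") + "c"
= flip("fyupiwpu") + "r" + "c"
= flip("yupiwpu") + "f" + "r" + "c"
= flip("upiwpu") + "y" + "f" + "r" + "c"
= flip("piwpu") + "u" + "y" + "f" + "r" + "c"
= flip("iwpu") + "p" + "u" + "y" + "f" + "r" + "c"
= flip("wpu") + "i" + "p" + "u" + "y" + "f" + "r" + "c"
= flip("pu") + "w" + "i" + "p" + "u" + "y" + "f" + "r" + "c"
= flip("u") + "p" + "w" + "i" + "p" + "u" + "y" + "f" + "r" + "c"
= "u" + "p" + "w" + "i" + "p" + "u" + "y" + "f" + "r" + "c"
= "upwipuyfrc"


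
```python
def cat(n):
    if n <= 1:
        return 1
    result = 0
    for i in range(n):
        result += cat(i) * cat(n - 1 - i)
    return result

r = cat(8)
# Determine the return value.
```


cat(8)
= sum of cat(i) * cat(8-1-i) for i in 0..7
First compute sub-values bottom-up:
  cat(0) = 1, cat(1) = 1
  cat(2) = 1*1 + 1*1 = 2
  cat(3) = 1*2 + 1*1 + 2*1 = 5
  cat(4) = 1*5 + 1*2 + 2*1 + 5*1 = 14
  cat(5) = 1*14 + 1*5 + 2*2 + 5*1 + 14*1 = 42
  cat(6) = 1*42 + 1*14 + 2*5 + 5*2 + 14*1 + 42*1 = 132
  cat(7) = 1*132 + 1*42 + 2*14 + 5*5 + 14*2 + 42*1 + 132*1 = 429
Now cat(8):
  cat(0)*cat(7) = 1*429 = 429
  cat(1)*cat(6) = 1*132 = 132
  cat(2)*cat(5) = 2*42 = 84
  cat(3)*cat(4) = 5*14 = 70
  cat(4)*cat(3) = 14*5 = 70
  cat(5)*cat(2) = 42*2 = 84
  cat(6)*cat(1) = 132*1 = 132
  cat(7)*cat(0) = 429*1 = 429
= 429 + 132 + 84 + 70 + 70 + 84 + 132 + 429
= 1430


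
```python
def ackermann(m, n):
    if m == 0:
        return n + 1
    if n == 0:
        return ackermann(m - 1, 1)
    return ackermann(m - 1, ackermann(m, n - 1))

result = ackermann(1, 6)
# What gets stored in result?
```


ackermann(1, 6)
= ackermann(0, ackermann(1, 5))
First compute ackermann(1, 5) = 7
= ackermann(0, 7)
= 8


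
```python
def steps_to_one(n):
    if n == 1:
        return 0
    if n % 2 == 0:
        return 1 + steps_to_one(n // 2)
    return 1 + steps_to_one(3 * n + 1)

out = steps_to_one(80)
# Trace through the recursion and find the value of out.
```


steps_to_one(80)
80 is even -> steps_to_one(40)
40 is even -> steps_to_one(20)
20 is even -> steps_to_one(10)
10 is even -> steps_to_one(5)
5 is odd -> 3*5+1 = 16 -> steps_to_one(16)
16 is even -> steps_to_one(8)
8 is even -> steps_to_one(4)
4 is even -> steps_to_one(2)
2 is even -> steps_to_one(1)
Reached 1 after 9 steps
= 9


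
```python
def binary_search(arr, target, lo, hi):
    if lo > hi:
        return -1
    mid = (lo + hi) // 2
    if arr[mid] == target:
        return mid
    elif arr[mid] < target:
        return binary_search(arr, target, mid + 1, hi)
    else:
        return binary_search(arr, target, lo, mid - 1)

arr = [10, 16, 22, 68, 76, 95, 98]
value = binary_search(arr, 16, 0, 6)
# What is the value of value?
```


binary_search(arr, 16, 0, 6)
lo=0, hi=6, mid=3, arr[mid]=68
68 > 16, search left half
lo=0, hi=2, mid=1, arr[mid]=16
arr[1] == 16, found at index 1
= 1


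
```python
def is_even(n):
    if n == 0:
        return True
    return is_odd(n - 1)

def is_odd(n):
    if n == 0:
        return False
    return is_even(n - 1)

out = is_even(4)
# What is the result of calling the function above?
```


is_even(4)
= is_odd(3)
= is_even(2)
= is_odd(1)
= is_even(0)
n == 0: return True
= True


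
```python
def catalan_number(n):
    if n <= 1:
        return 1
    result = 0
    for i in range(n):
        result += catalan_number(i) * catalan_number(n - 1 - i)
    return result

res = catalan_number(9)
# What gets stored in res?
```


catalan_number(9)
= sum of catalan_number(i) * catalan_number(9-1-i) for i in 0..8
First compute sub-values bottom-up:
  catalan_number(0) = 1, catalan_number(1) = 1
  catalan_number(2) = 1*1 + 1*1 = 2
  catalan_number(3) = 1*2 + 1*1 + 2*1 = 5
  catalan_number(4) = 1*5 + 1*2 + 2*1 + 5*1 = 14
  catalan_number(5) = 1*14 + 1*5 + 2*2 + 5*1 + 14*1 = 42
  catalan_number(6) = 1*42 + 1*14 + 2*5 + 5*2 + 14*1 + 42*1 = 132
  catalan_number(7) = 1*132 + 1*42 + 2*14 + 5*5 + 14*2 + 42*1 + 132*1 = 429
  catalan_number(8) = 1*429 + 1*132 + 2*42 + 5*14 + 14*5 + 42*2 + 132*1 + 429*1 = 1430
Now catalan_number(9):
  catalan_number(0)*catalan_number(8) = 1*1430 = 1430
  catalan_number(1)*catalan_number(7) = 1*429 = 429
  catalan_number(2)*catalan_number(6) = 2*132 = 264
  catalan_number(3)*catalan_number(5) = 5*42 = 210
  catalan_number(4)*catalan_number(4) = 14*14 = 196
  catalan_number(5)*catalan_number(3) = 42*5 = 210
  catalan_number(6)*catalan_number(2) = 132*2 = 264
  catalan_number(7)*catalan_number(1) = 429*1 = 429
  catalan_number(8)*catalan_number(0) = 1430*1 = 1430
= 1430 + 429 + 264 + 210 + 196 + 210 + 264 + 429 + 1430
= 4862


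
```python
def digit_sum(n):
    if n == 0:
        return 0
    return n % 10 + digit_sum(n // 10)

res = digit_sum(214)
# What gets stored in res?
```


digit_sum(214)
= 4 + digit_sum(21)
= 4 + 1 + digit_sum(2)
= 4 + 1 + 2 + digit_sum(0)
= 4 + 1 + 2 + 0
= 7


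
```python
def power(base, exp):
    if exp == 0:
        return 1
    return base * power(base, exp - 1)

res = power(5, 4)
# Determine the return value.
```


power(5, 4)
= 5 * power(5, 3)
= 5 * 5 * power(5, 2)
= 5 * 5 * 5 * power(5, 1)
= 5 * 5 * 5 * 5 * power(5, 0)
= 5 * 5 * 5 * 5 * 1
= 625


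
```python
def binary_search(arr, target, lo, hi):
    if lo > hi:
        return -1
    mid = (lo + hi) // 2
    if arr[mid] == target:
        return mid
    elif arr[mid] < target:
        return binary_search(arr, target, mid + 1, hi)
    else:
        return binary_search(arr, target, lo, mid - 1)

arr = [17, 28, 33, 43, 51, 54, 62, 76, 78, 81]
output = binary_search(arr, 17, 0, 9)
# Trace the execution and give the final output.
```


binary_search(arr, 17, 0, 9)
lo=0, hi=9, mid=4, arr[mid]=51
51 > 17, search left half
lo=0, hi=3, mid=1, arr[mid]=28
28 > 17, search left half
lo=0, hi=0, mid=0, arr[mid]=17
arr[0] == 17, found at index 0
= 0


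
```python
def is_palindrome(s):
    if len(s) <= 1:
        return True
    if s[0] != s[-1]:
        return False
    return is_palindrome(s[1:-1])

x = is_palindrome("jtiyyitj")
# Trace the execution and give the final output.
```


is_palindrome("jtiyyitj")
"jtiyyitj": s[0]='j' == s[-1]='j' -> is_palindrome("tiyyit")
"tiyyit": s[0]='t' == s[-1]='t' -> is_palindrome("iyyi")
"iyyi": s[0]='i' == s[-1]='i' -> is_palindrome("yy")
"yy": s[0]='y' == s[-1]='y' -> is_palindrome("")
"": len <= 1 -> True
= True


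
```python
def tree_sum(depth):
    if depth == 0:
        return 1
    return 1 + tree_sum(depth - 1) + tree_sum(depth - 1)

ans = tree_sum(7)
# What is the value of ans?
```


tree_sum(7)
= 1 + tree_sum(6) + tree_sum(6)
= 1 + 2 * tree_sum(6)
tree_sum(k) = 2^(k+1) - 1
tree_sum(0) = 1
tree_sum(1) = 3
tree_sum(2) = 7
tree_sum(3) = 15
tree_sum(4) = 31
tree_sum(7) = 2^8 - 1 = 255


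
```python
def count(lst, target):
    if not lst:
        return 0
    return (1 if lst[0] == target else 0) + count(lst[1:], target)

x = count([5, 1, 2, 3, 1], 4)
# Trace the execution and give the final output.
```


count([5, 1, 2, 3, 1], 4)
lst[0]=5 != 4: 0 + count([1, 2, 3, 1], 4)
lst[0]=1 != 4: 0 + count([2, 3, 1], 4)
lst[0]=2 != 4: 0 + count([3, 1], 4)
lst[0]=3 != 4: 0 + count([1], 4)
lst[0]=1 != 4: 0 + count([], 4)
= 0


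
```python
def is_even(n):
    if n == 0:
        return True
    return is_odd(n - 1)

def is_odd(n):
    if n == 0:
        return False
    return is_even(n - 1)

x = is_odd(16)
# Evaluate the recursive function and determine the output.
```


is_odd(16)
= is_even(15)
= is_odd(14)
= is_even(13)
= is_odd(12)
= is_even(11)
= is_odd(10)
= is_even(9)
= is_odd(8)
= is_even(7)
= is_odd(6)
= is_even(5)
= is_odd(4)
= is_even(3)
= is_odd(2)
= is_even(1)
= is_odd(0)
n == 0: return False
= False


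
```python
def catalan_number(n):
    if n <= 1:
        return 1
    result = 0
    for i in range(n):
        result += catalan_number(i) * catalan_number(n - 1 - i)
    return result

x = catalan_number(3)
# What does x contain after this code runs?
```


catalan_number(3)
= sum of catalan_number(i) * catalan_number(3-1-i) for i in 0..2
First compute sub-values bottom-up:
  catalan_number(0) = 1, catalan_number(1) = 1
  catalan_number(2) = 1*1 + 1*1 = 2
Now catalan_number(3):
  catalan_number(0)*catalan_number(2) = 1*2 = 2
  catalan_number(1)*catalan_number(1) = 1*1 = 1
  catalan_number(2)*catalan_number(0) = 2*1 = 2
= 2 + 1 + 2
= 5


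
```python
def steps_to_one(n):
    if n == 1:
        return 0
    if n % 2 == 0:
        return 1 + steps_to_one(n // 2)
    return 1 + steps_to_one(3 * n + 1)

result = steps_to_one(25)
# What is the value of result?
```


steps_to_one(25)
25 is odd -> 3*25+1 = 76 -> steps_to_one(76)
76 is even -> steps_to_one(38)
38 is even -> steps_to_one(19)
19 is odd -> 3*19+1 = 58 -> steps_to_one(58)
58 is even -> steps_to_one(29)
29 is odd -> 3*29+1 = 88 -> steps_to_one(88)
88 is even -> steps_to_one(44)
44 is even -> steps_to_one(22)
22 is even -> steps_to_one(11)
11 is odd -> 3*11+1 = 34 -> steps_to_one(34)
34 is even -> steps_to_one(17)
17 is odd -> 3*17+1 = 52 -> steps_to_one(52)
52 is even -> steps_to_one(26)
26 is even -> steps_to_one(13)
13 is odd -> 3*13+1 = 40 -> steps_to_one(40)
40 is even -> steps_to_one(20)
20 is even -> steps_to_one(10)
10 is even -> steps_to_one(5)
5 is odd -> 3*5+1 = 16 -> steps_to_one(16)
16 is even -> steps_to_one(8)
8 is even -> steps_to_one(4)
4 is even -> steps_to_one(2)
2 is even -> steps_to_one(1)
Reached 1 after 23 steps
= 23


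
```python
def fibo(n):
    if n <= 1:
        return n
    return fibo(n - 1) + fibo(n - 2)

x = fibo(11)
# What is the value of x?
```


fibo(11)
= fibo(10) + fibo(9)
= (fibo(9) + fibo(8)) + fibo(9)
Computing bottom-up: fibo(0)=0, fibo(1)=1, fibo(2)=1, fibo(3)=2, fibo(4)=3, fibo(5)=5, fibo(6)=8, fibo(7)=13, fibo(8)=21, fibo(9)=34, fibo(10)=55, fibo(11)=89
= 89


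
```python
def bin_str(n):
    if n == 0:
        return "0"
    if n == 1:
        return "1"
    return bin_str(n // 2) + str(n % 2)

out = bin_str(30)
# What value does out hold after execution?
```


bin_str(30)
= bin_str(15) + "0"
= bin_str(7) + "1" + "0"
= bin_str(3) + "1" + "1" + "0"
= bin_str(1) + "1" + "1" + "1" + "0"
= "1" + "1" + "1" + "1" + "0"
= "11110"


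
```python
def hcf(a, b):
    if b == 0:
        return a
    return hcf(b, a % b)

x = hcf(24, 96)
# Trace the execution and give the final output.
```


hcf(24, 96)
= hcf(96, 24 % 96) = hcf(96, 24)
= hcf(24, 96 % 24) = hcf(24, 0)
b == 0, return a = 24


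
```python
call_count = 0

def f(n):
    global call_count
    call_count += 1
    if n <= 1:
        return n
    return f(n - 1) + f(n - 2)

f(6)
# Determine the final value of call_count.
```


f(6) calls f(5) and f(4); each non-base call branches into two more.
Let C(k) = total number of calls made by f(k), including the call to f(k) itself.
Base cases: C(0) = 1, C(1) = 1
Recurrence: C(k) = 1 + C(k-1) + C(k-2)
  C(2) = 1 + C(1) + C(0) = 1 + 1 + 1 = 3
  C(3) = 1 + C(2) + C(1) = 1 + 3 + 1 = 5
  C(4) = 1 + C(3) + C(2) = 1 + 5 + 3 = 9
  C(5) = 1 + C(4) + C(3) = 1 + 9 + 5 = 15
  C(6) = 1 + C(5) + C(4) = 1 + 15 + 9 = 25
Total calls = C(6) = 25


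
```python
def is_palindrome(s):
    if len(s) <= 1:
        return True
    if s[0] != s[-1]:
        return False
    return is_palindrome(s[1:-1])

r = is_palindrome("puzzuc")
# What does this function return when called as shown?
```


is_palindrome("puzzuc")
"puzzuc": s[0]='p' != s[-1]='c' -> False
= False


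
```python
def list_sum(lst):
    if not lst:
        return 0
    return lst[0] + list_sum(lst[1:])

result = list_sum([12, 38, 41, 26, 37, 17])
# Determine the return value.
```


list_sum([12, 38, 41, 26, 37, 17])
= 12 + list_sum([38, 41, 26, 37, 17])
= 12 + 38 + list_sum([41, 26, 37, 17])
= 12 + 38 + 41 + list_sum([26, 37, 17])
= 12 + 38 + 41 + 26 + list_sum([37, 17])
= 12 + 38 + 41 + 26 + 37 + list_sum([17])
= 12 + 38 + 41 + 26 + 37 + 17 + list_sum([])
= 12 + 38 + 41 + 26 + 37 + 17 + 0
= 171


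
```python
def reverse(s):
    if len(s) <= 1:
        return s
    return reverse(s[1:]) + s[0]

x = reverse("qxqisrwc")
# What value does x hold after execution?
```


reverse("qxqisrwc")
= reverse("xqisrwc") + "q"
= reverse("qisrwc") + "x" + "q"
= reverse("isrwc") + "q" + "x" + "q"
= reverse("srwc") + "i" + "q" + "x" + "q"
= reverse("rwc") + "s" + "i" + "q" + "x" + "q"
= reverse("wc") + "r" + "s" + "i" + "q" + "x" + "q"
= reverse("c") + "w" + "r" + "s" + "i" + "q" + "x" + "q"
= "c" + "w" + "r" + "s" + "i" + "q" + "x" + "q"
= "cwrsiqxq"


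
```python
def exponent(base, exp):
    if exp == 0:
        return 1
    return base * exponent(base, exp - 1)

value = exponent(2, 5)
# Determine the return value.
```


exponent(2, 5)
= 2 * exponent(2, 4)
= 2 * 2 * exponent(2, 3)
= 2 * 2 * 2 * exponent(2, 2)
= 2 * 2 * 2 * 2 * exponent(2, 1)
= 2 * 2 * 2 * 2 * 2 * exponent(2, 0)
= 2 * 2 * 2 * 2 * 2 * 1
= 32


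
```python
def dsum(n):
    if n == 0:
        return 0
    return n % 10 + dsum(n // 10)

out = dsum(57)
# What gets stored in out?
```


dsum(57)
= 7 + dsum(5)
= 7 + 5 + dsum(0)
= 7 + 5 + 0
= 12


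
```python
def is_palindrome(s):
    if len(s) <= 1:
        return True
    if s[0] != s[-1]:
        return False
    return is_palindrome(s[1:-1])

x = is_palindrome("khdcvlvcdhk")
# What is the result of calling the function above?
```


is_palindrome("khdcvlvcdhk")
"khdcvlvcdhk": s[0]='k' == s[-1]='k' -> is_palindrome("hdcvlvcdh")
"hdcvlvcdh": s[0]='h' == s[-1]='h' -> is_palindrome("dcvlvcd")
"dcvlvcd": s[0]='d' == s[-1]='d' -> is_palindrome("cvlvc")
"cvlvc": s[0]='c' == s[-1]='c' -> is_palindrome("vlv")
"vlv": s[0]='v' == s[-1]='v' -> is_palindrome("l")
"l": len <= 1 -> True
= True


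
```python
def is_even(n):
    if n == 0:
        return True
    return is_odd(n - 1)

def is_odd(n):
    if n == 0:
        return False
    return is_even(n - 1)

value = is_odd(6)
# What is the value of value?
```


is_odd(6)
= is_even(5)
= is_odd(4)
= is_even(3)
= is_odd(2)
= is_even(1)
= is_odd(0)
n == 0: return False
= False


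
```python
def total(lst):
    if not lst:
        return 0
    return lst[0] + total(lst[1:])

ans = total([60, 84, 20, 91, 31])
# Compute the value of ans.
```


total([60, 84, 20, 91, 31])
= 60 + total([84, 20, 91, 31])
= 60 + 84 + total([20, 91, 31])
= 60 + 84 + 20 + total([91, 31])
= 60 + 84 + 20 + 91 + total([31])
= 60 + 84 + 20 + 91 + 31 + total([])
= 60 + 84 + 20 + 91 + 31 + 0
= 286


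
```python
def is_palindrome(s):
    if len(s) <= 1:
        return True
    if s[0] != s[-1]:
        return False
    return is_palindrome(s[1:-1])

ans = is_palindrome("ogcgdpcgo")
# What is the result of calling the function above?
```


is_palindrome("ogcgdpcgo")
"ogcgdpcgo": s[0]='o' == s[-1]='o' -> is_palindrome("gcgdpcg")
"gcgdpcg": s[0]='g' == s[-1]='g' -> is_palindrome("cgdpc")
"cgdpc": s[0]='c' == s[-1]='c' -> is_palindrome("gdp")
"gdp": s[0]='g' != s[-1]='p' -> False
= False


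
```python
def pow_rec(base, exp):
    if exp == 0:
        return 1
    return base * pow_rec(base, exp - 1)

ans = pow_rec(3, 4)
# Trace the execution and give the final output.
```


pow_rec(3, 4)
= 3 * pow_rec(3, 3)
= 3 * 3 * pow_rec(3, 2)
= 3 * 3 * 3 * pow_rec(3, 1)
= 3 * 3 * 3 * 3 * pow_rec(3, 0)
= 3 * 3 * 3 * 3 * 1
= 81


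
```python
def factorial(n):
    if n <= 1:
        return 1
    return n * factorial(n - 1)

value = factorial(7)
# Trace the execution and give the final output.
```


factorial(7)
= 7 * factorial(6)
= 7 * 6 * factorial(5)
= 7 * 6 * 5 * factorial(4)
= 7 * 6 * 5 * 4 * factorial(3)
= 7 * 6 * 5 * 4 * 3 * factorial(2)
= 7 * 6 * 5 * 4 * 3 * 2 * factorial(1)
= 7 * 6 * 5 * 4 * 3 * 2 * 1
= 5040


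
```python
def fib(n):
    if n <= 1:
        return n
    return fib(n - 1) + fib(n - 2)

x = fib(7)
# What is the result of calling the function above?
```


fib(7)
= fib(6) + fib(5)
= (fib(5) + fib(4)) + fib(5)
Computing bottom-up: fib(0)=0, fib(1)=1, fib(2)=1, fib(3)=2, fib(4)=3, fib(5)=5, fib(6)=8, fib(7)=13
= 13


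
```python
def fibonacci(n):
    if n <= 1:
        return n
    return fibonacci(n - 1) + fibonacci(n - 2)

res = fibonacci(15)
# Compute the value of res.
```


fibonacci(15)
= fibonacci(14) + fibonacci(13)
= (fibonacci(13) + fibonacci(12)) + fibonacci(13)
Computing bottom-up: fibonacci(0)=0, fibonacci(1)=1, fibonacci(2)=1, fibonacci(3)=2, fibonacci(4)=3, fibonacci(5)=5, fibonacci(6)=8, fibonacci(7)=13, fibonacci(8)=21, fibonacci(9)=34, fibonacci(10)=55, fibonacci(11)=89, fibonacci(12)=144, fibonacci(13)=233, fibonacci(14)=377, fibonacci(15)=610
= 610


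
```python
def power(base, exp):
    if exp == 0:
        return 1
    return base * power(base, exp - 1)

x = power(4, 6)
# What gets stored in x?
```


power(4, 6)
= 4 * power(4, 5)
= 4 * 4 * power(4, 4)
= 4 * 4 * 4 * power(4, 3)
= 4 * 4 * 4 * 4 * power(4, 2)
= 4 * 4 * 4 * 4 * 4 * power(4, 1)
= 4 * 4 * 4 * 4 * 4 * 4 * power(4, 0)
= 4 * 4 * 4 * 4 * 4 * 4 * 1
= 4096


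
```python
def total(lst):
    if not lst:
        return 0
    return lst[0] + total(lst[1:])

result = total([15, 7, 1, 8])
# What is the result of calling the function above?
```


total([15, 7, 1, 8])
= 15 + total([7, 1, 8])
= 15 + 7 + total([1, 8])
= 15 + 7 + 1 + total([8])
= 15 + 7 + 1 + 8 + total([])
= 15 + 7 + 1 + 8 + 0
= 31


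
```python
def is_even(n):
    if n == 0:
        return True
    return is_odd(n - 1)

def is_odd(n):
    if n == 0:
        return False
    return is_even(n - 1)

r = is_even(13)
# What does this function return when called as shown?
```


is_even(13)
= is_odd(12)
= is_even(11)
= is_odd(10)
= is_even(9)
= is_odd(8)
= is_even(7)
= is_odd(6)
= is_even(5)
= is_odd(4)
= is_even(3)
= is_odd(2)
= is_even(1)
= is_odd(0)
n == 0: return False
= False
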